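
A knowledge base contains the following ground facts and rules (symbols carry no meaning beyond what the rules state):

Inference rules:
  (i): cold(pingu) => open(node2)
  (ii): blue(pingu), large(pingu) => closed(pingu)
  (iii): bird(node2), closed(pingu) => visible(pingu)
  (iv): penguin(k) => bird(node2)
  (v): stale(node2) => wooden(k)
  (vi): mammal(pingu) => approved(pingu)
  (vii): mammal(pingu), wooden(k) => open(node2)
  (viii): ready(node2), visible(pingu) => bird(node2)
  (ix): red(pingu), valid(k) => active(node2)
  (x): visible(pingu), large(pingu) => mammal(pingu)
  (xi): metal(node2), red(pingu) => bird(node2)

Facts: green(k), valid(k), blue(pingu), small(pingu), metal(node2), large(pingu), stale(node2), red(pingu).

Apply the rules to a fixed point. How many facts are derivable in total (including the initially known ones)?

16

Round 1: (ii) [blue(pingu), large(pingu) => closed(pingu)]; (v) [stale(node2) => wooden(k)]; (ix) [red(pingu), valid(k) => active(node2)]; (xi) [metal(node2), red(pingu) => bird(node2)]. Adds closed(pingu), wooden(k), active(node2), bird(node2).
Round 2: (iii) [bird(node2), closed(pingu) => visible(pingu)]. Adds visible(pingu).
Round 3: (x) [visible(pingu), large(pingu) => mammal(pingu)]. Adds mammal(pingu).
Round 4: (vi) [mammal(pingu) => approved(pingu)]; (vii) [mammal(pingu), wooden(k) => open(node2)]. Adds approved(pingu), open(node2).
Closure: {active(node2), approved(pingu), bird(node2), blue(pingu), closed(pingu), green(k), large(pingu), mammal(pingu), metal(node2), open(node2), red(pingu), small(pingu), stale(node2), valid(k), visible(pingu), wooden(k)} — 16 facts.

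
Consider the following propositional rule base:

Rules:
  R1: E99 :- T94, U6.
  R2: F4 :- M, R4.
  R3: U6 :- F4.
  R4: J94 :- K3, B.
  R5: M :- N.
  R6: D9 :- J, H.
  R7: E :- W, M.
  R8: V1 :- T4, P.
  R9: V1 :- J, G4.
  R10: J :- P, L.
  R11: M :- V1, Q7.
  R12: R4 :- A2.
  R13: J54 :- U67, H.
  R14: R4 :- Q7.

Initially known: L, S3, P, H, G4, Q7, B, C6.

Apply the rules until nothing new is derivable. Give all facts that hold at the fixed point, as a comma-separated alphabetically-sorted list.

B, C6, D9, F4, G4, H, J, L, M, P, Q7, R4, S3, U6, V1

Round 1: R10 [J :- P, L.]; R14 [R4 :- Q7.]. Adds J, R4.
Round 2: R6 [D9 :- J, H.]; R9 [V1 :- J, G4.]. Adds D9, V1.
Round 3: R11 [M :- V1, Q7.]. Adds M.
Round 4: R2 [F4 :- M, R4.]. Adds F4.
Round 5: R3 [U6 :- F4.]. Adds U6.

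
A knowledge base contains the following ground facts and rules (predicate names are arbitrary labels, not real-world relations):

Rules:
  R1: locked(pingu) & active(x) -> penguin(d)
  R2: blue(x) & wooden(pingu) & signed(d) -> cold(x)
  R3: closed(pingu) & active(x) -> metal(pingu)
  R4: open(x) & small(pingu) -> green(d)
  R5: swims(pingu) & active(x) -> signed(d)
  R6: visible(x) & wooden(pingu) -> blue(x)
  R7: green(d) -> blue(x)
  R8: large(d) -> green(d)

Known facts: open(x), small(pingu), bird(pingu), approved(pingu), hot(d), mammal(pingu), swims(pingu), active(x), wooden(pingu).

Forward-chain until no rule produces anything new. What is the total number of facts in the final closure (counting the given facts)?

13

Round 1 — R4, R5, derive green(d), signed(d).
Round 2 — R7, derive blue(x).
Round 3 — R2, derive cold(x).
Closure: {active(x), approved(pingu), bird(pingu), blue(x), cold(x), green(d), hot(d), mammal(pingu), open(x), signed(d), small(pingu), swims(pingu), wooden(pingu)} — 13 facts.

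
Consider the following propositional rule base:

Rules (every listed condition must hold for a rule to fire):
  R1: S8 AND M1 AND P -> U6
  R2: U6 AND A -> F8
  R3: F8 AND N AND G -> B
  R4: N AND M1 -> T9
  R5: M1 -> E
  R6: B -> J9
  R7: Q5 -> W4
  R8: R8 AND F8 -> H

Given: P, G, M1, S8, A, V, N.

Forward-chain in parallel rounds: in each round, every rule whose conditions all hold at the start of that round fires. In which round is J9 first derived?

Round 1: R1 [S8 AND M1 AND P -> U6]; R4 [N AND M1 -> T9]; R5 [M1 -> E]. New: U6, T9, E.
Round 2: R2 [U6 AND A -> F8]. New: F8.
Round 3: R3 [F8 AND N AND G -> B]. New: B.
Round 4: R6 [B -> J9]. New: J9.
J9 first appears in round 4.

4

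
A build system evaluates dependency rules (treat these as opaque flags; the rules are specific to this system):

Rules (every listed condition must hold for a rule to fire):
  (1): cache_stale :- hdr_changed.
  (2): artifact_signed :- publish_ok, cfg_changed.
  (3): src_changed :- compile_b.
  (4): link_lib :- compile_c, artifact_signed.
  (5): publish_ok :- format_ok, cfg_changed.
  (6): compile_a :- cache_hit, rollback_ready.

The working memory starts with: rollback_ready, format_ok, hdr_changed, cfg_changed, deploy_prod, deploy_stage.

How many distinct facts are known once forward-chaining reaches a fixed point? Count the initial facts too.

Round 1: (1) [cache_stale :- hdr_changed.]; (5) [publish_ok :- format_ok, cfg_changed.]. Adds cache_stale, publish_ok.
Round 2: (2) [artifact_signed :- publish_ok, cfg_changed.]. Adds artifact_signed.
Closure: {artifact_signed, cache_stale, cfg_changed, deploy_prod, deploy_stage, format_ok, hdr_changed, publish_ok, rollback_ready} — 9 facts.

9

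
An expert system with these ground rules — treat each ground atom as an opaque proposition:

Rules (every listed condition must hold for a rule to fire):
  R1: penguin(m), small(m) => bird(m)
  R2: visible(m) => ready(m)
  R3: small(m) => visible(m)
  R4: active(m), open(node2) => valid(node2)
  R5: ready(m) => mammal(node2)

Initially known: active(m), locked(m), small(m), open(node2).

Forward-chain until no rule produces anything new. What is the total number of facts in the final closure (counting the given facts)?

Round 1: R3 [small(m) => visible(m)]; R4 [active(m), open(node2) => valid(node2)]. Adds visible(m), valid(node2).
Round 2: R2 [visible(m) => ready(m)]. Adds ready(m).
Round 3: R5 [ready(m) => mammal(node2)]. Adds mammal(node2).
Closure: {active(m), locked(m), mammal(node2), open(node2), ready(m), small(m), valid(node2), visible(m)} — 8 facts.

8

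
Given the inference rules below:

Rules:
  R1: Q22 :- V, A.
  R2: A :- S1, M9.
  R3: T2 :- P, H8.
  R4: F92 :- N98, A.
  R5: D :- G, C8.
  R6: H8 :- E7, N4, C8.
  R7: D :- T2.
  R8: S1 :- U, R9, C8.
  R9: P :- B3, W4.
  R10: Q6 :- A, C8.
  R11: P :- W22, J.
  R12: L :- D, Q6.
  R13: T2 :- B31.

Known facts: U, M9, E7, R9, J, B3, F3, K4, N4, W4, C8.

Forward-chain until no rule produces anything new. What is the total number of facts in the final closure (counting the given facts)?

[1] R6 [H8 :- E7, N4, C8.]; R8 [S1 :- U, R9, C8.]; R9 [P :- B3, W4.]. ⇒ new: H8, S1, P.
[2] R2 [A :- S1, M9.]; R3 [T2 :- P, H8.]. ⇒ new: A, T2.
[3] R7 [D :- T2.]; R10 [Q6 :- A, C8.]. ⇒ new: D, Q6.
[4] R12 [L :- D, Q6.]. ⇒ new: L.
Closure: {A, B3, C8, D, E7, F3, H8, J, K4, L, M9, N4, P, Q6, R9, S1, T2, U, W4} — 19 facts.

19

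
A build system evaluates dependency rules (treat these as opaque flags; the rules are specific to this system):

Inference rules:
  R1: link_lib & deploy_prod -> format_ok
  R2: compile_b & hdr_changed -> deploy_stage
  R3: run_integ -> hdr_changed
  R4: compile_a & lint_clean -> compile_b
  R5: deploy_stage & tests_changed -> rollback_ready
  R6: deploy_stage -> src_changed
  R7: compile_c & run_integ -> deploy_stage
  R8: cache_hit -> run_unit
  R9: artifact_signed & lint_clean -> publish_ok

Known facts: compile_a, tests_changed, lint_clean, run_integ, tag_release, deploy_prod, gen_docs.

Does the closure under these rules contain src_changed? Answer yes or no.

[1] R3 [run_integ -> hdr_changed]; R4 [compile_a & lint_clean -> compile_b]. ⇒ new: hdr_changed, compile_b.
[2] R2 [compile_b & hdr_changed -> deploy_stage]. ⇒ new: deploy_stage.
[3] R5 [deploy_stage & tests_changed -> rollback_ready]; R6 [deploy_stage -> src_changed]. ⇒ new: rollback_ready, src_changed.
src_changed appears in round 3, so it is derivable.

yes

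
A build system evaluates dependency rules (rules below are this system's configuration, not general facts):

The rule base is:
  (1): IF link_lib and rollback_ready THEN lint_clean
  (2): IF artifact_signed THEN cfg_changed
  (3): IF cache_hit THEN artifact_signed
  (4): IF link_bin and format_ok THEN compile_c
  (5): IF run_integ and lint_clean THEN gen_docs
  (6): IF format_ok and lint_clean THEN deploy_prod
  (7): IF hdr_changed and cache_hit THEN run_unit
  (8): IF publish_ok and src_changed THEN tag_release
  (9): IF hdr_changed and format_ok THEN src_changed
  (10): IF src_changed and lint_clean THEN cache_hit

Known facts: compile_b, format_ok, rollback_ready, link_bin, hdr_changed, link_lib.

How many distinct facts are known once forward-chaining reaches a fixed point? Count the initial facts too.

Round 1 fires (1), (4), (9), giving lint_clean, compile_c, src_changed.
Round 2 fires (6), (10), giving deploy_prod, cache_hit.
Round 3 fires (3), (7), giving artifact_signed, run_unit.
Round 4 fires (2), giving cfg_changed.
Closure: {artifact_signed, cache_hit, cfg_changed, compile_b, compile_c, deploy_prod, format_ok, hdr_changed, link_bin, link_lib, lint_clean, rollback_ready, run_unit, src_changed} — 14 facts.

14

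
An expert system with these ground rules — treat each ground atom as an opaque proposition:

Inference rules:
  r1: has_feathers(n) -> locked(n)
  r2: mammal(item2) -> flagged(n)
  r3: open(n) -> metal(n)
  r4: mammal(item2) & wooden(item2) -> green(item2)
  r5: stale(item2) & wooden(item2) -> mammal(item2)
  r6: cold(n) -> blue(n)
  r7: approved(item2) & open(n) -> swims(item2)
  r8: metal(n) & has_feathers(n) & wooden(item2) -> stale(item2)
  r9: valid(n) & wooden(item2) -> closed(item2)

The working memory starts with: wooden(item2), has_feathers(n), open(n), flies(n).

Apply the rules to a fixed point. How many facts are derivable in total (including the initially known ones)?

[1] r1 [has_feathers(n) -> locked(n)]; r3 [open(n) -> metal(n)]. ⇒ new: locked(n), metal(n).
[2] r8 [metal(n) & has_feathers(n) & wooden(item2) -> stale(item2)]. ⇒ new: stale(item2).
[3] r5 [stale(item2) & wooden(item2) -> mammal(item2)]. ⇒ new: mammal(item2).
[4] r2 [mammal(item2) -> flagged(n)]; r4 [mammal(item2) & wooden(item2) -> green(item2)]. ⇒ new: flagged(n), green(item2).
Closure: {flagged(n), flies(n), green(item2), has_feathers(n), locked(n), mammal(item2), metal(n), open(n), stale(item2), wooden(item2)} — 10 facts.

10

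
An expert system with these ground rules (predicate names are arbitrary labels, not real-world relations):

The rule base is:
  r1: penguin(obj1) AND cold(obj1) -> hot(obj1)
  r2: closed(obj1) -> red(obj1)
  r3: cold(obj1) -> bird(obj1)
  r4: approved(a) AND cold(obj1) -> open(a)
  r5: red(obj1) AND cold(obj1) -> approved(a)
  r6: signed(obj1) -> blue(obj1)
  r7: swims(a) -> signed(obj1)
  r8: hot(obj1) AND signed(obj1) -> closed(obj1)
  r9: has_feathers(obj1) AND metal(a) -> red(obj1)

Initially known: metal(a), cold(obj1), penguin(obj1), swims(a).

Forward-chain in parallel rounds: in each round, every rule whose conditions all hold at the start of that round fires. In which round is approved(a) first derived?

4

[1] r1 [penguin(obj1) AND cold(obj1) -> hot(obj1)]; r3 [cold(obj1) -> bird(obj1)]; r7 [swims(a) -> signed(obj1)]. ⇒ new: hot(obj1), bird(obj1), signed(obj1).
[2] r6 [signed(obj1) -> blue(obj1)]; r8 [hot(obj1) AND signed(obj1) -> closed(obj1)]. ⇒ new: blue(obj1), closed(obj1).
[3] r2 [closed(obj1) -> red(obj1)]. ⇒ new: red(obj1).
[4] r5 [red(obj1) AND cold(obj1) -> approved(a)]. ⇒ new: approved(a).
approved(a) first appears in round 4.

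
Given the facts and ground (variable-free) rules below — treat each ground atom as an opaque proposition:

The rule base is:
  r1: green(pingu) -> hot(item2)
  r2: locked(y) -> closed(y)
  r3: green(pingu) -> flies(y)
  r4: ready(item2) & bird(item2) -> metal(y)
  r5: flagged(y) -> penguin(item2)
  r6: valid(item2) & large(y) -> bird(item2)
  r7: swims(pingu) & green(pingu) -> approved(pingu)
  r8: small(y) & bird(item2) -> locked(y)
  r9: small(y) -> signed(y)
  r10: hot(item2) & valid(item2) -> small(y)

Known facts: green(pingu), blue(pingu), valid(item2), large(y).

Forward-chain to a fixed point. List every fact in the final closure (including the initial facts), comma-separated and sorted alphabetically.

Round 1: r1 [green(pingu) -> hot(item2)]; r3 [green(pingu) -> flies(y)]; r6 [valid(item2) & large(y) -> bird(item2)]. Adds hot(item2), flies(y), bird(item2).
Round 2: r10 [hot(item2) & valid(item2) -> small(y)]. Adds small(y).
Round 3: r8 [small(y) & bird(item2) -> locked(y)]; r9 [small(y) -> signed(y)]. Adds locked(y), signed(y).
Round 4: r2 [locked(y) -> closed(y)]. Adds closed(y).

bird(item2), blue(pingu), closed(y), flies(y), green(pingu), hot(item2), large(y), locked(y), signed(y), small(y), valid(item2)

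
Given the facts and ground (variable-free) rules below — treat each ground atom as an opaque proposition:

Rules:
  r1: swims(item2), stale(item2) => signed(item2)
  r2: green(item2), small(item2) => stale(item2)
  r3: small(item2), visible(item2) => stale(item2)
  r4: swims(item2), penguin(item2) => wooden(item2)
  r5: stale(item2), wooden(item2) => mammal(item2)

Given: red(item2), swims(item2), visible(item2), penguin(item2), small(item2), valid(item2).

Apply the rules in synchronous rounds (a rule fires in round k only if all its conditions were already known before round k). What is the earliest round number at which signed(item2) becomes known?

[1] r3 [small(item2), visible(item2) => stale(item2)]; r4 [swims(item2), penguin(item2) => wooden(item2)]. ⇒ new: stale(item2), wooden(item2).
[2] r1 [swims(item2), stale(item2) => signed(item2)]; r5 [stale(item2), wooden(item2) => mammal(item2)]. ⇒ new: signed(item2), mammal(item2).
signed(item2) first appears in round 2.

2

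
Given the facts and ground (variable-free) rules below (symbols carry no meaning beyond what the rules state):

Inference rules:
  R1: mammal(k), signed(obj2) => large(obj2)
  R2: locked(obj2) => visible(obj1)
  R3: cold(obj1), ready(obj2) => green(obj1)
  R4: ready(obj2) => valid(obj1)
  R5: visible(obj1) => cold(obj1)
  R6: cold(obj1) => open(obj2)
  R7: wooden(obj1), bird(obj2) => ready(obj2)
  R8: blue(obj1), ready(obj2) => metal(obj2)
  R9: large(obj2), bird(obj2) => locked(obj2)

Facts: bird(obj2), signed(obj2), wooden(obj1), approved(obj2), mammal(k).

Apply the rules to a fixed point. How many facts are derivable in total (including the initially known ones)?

Round 1 fires R1, R7, giving large(obj2), ready(obj2).
Round 2 fires R4, R9, giving valid(obj1), locked(obj2).
Round 3 fires R2, giving visible(obj1).
Round 4 fires R5, giving cold(obj1).
Round 5 fires R3, R6, giving green(obj1), open(obj2).
Closure: {approved(obj2), bird(obj2), cold(obj1), green(obj1), large(obj2), locked(obj2), mammal(k), open(obj2), ready(obj2), signed(obj2), valid(obj1), visible(obj1), wooden(obj1)} — 13 facts.

13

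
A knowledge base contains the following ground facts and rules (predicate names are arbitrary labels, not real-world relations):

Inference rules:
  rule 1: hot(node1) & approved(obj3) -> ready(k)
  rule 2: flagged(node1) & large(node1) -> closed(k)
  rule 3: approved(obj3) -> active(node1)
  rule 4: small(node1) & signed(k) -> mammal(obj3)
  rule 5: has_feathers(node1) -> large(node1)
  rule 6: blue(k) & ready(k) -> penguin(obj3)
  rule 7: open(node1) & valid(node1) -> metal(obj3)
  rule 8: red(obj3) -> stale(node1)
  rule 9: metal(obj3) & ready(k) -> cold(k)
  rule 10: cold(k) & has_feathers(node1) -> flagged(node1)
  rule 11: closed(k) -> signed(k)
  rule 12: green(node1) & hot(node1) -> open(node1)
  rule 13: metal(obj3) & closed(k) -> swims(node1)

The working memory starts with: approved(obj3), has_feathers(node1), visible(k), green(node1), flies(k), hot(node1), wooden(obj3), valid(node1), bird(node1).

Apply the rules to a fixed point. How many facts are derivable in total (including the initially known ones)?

19

[1] rule 1 [hot(node1) & approved(obj3) -> ready(k)]; rule 3 [approved(obj3) -> active(node1)]; rule 5 [has_feathers(node1) -> large(node1)]; rule 12 [green(node1) & hot(node1) -> open(node1)]. ⇒ new: ready(k), active(node1), large(node1), open(node1).
[2] rule 7 [open(node1) & valid(node1) -> metal(obj3)]. ⇒ new: metal(obj3).
[3] rule 9 [metal(obj3) & ready(k) -> cold(k)]. ⇒ new: cold(k).
[4] rule 10 [cold(k) & has_feathers(node1) -> flagged(node1)]. ⇒ new: flagged(node1).
[5] rule 2 [flagged(node1) & large(node1) -> closed(k)]. ⇒ new: closed(k).
[6] rule 11 [closed(k) -> signed(k)]; rule 13 [metal(obj3) & closed(k) -> swims(node1)]. ⇒ new: signed(k), swims(node1).
Closure: {active(node1), approved(obj3), bird(node1), closed(k), cold(k), flagged(node1), flies(k), green(node1), has_feathers(node1), hot(node1), large(node1), metal(obj3), open(node1), ready(k), signed(k), swims(node1), valid(node1), visible(k), wooden(obj3)} — 19 facts.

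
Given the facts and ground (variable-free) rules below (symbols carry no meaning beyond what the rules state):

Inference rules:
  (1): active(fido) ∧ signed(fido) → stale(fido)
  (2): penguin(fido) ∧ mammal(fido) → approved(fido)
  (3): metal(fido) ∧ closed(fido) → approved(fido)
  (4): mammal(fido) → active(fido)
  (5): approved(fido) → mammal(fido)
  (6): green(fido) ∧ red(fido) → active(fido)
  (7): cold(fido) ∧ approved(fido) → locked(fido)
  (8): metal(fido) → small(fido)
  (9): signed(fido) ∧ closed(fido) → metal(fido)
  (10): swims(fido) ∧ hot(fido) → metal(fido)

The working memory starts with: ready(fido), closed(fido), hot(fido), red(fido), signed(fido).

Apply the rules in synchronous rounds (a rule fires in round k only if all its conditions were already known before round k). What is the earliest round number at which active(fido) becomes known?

Round 1: (9) [signed(fido) ∧ closed(fido) → metal(fido)]. Adds metal(fido).
Round 2: (3) [metal(fido) ∧ closed(fido) → approved(fido)]; (8) [metal(fido) → small(fido)]. Adds approved(fido), small(fido).
Round 3: (5) [approved(fido) → mammal(fido)]. Adds mammal(fido).
Round 4: (4) [mammal(fido) → active(fido)]. Adds active(fido).
active(fido) first appears in round 4.

4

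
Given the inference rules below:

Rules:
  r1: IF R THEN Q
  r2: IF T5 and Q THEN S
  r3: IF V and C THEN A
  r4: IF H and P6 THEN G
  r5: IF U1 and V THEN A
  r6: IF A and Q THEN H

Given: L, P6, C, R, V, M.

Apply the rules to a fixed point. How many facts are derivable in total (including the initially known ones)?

10

[1] r1 [IF R THEN Q]; r3 [IF V and C THEN A]. ⇒ new: Q, A.
[2] r6 [IF A and Q THEN H]. ⇒ new: H.
[3] r4 [IF H and P6 THEN G]. ⇒ new: G.
Closure: {A, C, G, H, L, M, P6, Q, R, V} — 10 facts.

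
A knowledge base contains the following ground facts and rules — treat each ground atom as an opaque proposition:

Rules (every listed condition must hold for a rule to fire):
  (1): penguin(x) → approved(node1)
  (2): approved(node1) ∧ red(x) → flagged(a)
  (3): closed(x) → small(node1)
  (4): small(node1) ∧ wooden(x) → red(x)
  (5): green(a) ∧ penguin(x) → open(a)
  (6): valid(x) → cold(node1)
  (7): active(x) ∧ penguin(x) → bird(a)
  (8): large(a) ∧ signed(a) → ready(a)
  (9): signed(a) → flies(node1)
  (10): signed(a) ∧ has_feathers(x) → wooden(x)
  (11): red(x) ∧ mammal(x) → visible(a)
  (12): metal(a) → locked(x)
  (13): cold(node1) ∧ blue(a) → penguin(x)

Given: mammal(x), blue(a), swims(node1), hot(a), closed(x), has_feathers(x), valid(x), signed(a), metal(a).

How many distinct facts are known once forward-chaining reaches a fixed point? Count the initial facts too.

19

Round 1 — (3), (6), (9), (10), (12), derive small(node1), cold(node1), flies(node1), wooden(x), locked(x).
Round 2 — (4), (13), derive red(x), penguin(x).
Round 3 — (1), (11), derive approved(node1), visible(a).
Round 4 — (2), derive flagged(a).
Closure: {approved(node1), blue(a), closed(x), cold(node1), flagged(a), flies(node1), has_feathers(x), hot(a), locked(x), mammal(x), metal(a), penguin(x), red(x), signed(a), small(node1), swims(node1), valid(x), visible(a), wooden(x)} — 19 facts.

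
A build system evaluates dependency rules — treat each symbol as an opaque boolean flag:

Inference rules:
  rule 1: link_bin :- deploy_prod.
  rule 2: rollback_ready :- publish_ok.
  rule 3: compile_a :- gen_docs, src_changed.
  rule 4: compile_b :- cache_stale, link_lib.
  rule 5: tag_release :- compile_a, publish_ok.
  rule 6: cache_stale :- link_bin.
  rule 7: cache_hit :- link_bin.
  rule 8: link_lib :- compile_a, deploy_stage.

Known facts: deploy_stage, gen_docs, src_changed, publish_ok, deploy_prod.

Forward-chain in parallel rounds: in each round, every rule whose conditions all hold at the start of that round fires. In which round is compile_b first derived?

3

[1] rule 1 [link_bin :- deploy_prod.]; rule 2 [rollback_ready :- publish_ok.]; rule 3 [compile_a :- gen_docs, src_changed.]. ⇒ new: link_bin, rollback_ready, compile_a.
[2] rule 5 [tag_release :- compile_a, publish_ok.]; rule 6 [cache_stale :- link_bin.]; rule 7 [cache_hit :- link_bin.]; rule 8 [link_lib :- compile_a, deploy_stage.]. ⇒ new: tag_release, cache_stale, cache_hit, link_lib.
[3] rule 4 [compile_b :- cache_stale, link_lib.]. ⇒ new: compile_b.
compile_b first appears in round 3.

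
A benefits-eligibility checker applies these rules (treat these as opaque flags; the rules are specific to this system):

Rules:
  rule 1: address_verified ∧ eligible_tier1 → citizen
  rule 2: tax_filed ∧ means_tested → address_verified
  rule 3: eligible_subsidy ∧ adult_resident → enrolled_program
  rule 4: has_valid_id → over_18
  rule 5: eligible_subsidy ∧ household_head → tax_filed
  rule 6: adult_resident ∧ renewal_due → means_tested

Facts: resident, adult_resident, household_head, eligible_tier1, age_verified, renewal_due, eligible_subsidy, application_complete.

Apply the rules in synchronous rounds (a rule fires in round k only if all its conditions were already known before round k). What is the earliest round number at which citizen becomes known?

Round 1 — rule 3, rule 5, rule 6, derive enrolled_program, tax_filed, means_tested.
Round 2 — rule 2, derive address_verified.
Round 3 — rule 1, derive citizen.
citizen first appears in round 3.

3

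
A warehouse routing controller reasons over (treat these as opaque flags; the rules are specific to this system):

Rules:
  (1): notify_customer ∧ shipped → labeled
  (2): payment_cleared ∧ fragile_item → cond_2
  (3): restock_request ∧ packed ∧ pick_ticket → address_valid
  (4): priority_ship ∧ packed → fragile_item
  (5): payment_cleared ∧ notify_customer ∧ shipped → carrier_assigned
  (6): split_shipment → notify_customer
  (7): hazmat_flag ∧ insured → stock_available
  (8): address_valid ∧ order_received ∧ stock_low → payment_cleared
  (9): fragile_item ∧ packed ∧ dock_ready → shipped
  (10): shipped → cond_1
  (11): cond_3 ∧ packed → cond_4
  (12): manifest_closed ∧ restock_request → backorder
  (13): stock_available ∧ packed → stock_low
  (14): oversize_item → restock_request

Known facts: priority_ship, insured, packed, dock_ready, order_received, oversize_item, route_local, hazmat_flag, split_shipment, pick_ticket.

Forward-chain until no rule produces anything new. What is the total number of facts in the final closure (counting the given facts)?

22

[1] (4) [priority_ship ∧ packed → fragile_item]; (6) [split_shipment → notify_customer]; (7) [hazmat_flag ∧ insured → stock_available]; (14) [oversize_item → restock_request]. ⇒ new: fragile_item, notify_customer, stock_available, restock_request.
[2] (3) [restock_request ∧ packed ∧ pick_ticket → address_valid]; (9) [fragile_item ∧ packed ∧ dock_ready → shipped]; (13) [stock_available ∧ packed → stock_low]. ⇒ new: address_valid, shipped, stock_low.
[3] (1) [notify_customer ∧ shipped → labeled]; (8) [address_valid ∧ order_received ∧ stock_low → payment_cleared]; (10) [shipped → cond_1]. ⇒ new: labeled, payment_cleared, cond_1.
[4] (2) [payment_cleared ∧ fragile_item → cond_2]; (5) [payment_cleared ∧ notify_customer ∧ shipped → carrier_assigned]. ⇒ new: cond_2, carrier_assigned.
Closure: {address_valid, carrier_assigned, cond_1, cond_2, dock_ready, fragile_item, hazmat_flag, insured, labeled, notify_customer, order_received, oversize_item, packed, payment_cleared, pick_ticket, priority_ship, restock_request, route_local, shipped, split_shipment, stock_available, stock_low} — 22 facts.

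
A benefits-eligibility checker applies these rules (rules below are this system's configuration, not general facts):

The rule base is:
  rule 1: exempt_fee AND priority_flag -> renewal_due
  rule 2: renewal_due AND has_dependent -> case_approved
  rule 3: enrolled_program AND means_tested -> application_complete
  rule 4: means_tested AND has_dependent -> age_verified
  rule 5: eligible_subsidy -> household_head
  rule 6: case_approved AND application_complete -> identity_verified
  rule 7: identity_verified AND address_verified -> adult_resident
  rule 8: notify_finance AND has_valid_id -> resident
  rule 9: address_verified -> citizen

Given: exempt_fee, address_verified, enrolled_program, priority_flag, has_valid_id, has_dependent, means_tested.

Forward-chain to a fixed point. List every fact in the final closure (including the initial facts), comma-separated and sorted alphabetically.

address_verified, adult_resident, age_verified, application_complete, case_approved, citizen, enrolled_program, exempt_fee, has_dependent, has_valid_id, identity_verified, means_tested, priority_flag, renewal_due

Round 1 — rule 1, rule 3, rule 4, rule 9, derive renewal_due, application_complete, age_verified, citizen.
Round 2 — rule 2, derive case_approved.
Round 3 — rule 6, derive identity_verified.
Round 4 — rule 7, derive adult_resident.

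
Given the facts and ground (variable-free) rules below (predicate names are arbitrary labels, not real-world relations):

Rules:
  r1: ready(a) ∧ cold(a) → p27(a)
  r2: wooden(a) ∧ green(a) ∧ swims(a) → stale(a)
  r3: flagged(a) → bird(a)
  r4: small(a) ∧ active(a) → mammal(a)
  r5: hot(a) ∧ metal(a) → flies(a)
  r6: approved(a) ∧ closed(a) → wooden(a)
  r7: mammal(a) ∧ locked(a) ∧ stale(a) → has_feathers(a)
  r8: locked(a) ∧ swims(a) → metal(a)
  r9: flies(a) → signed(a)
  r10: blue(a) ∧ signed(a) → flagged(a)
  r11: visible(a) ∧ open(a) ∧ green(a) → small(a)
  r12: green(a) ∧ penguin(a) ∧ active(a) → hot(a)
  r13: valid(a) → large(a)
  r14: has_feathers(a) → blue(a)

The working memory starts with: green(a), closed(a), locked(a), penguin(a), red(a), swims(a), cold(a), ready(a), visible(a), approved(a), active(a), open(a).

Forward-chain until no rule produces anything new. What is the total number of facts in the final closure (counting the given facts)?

Round 1 — r1, r6, r8, r11, r12, derive p27(a), wooden(a), metal(a), small(a), hot(a).
Round 2 — r2, r4, r5, derive stale(a), mammal(a), flies(a).
Round 3 — r7, r9, derive has_feathers(a), signed(a).
Round 4 — r14, derive blue(a).
Round 5 — r10, derive flagged(a).
Round 6 — r3, derive bird(a).
Closure: {active(a), approved(a), bird(a), blue(a), closed(a), cold(a), flagged(a), flies(a), green(a), has_feathers(a), hot(a), locked(a), mammal(a), metal(a), open(a), p27(a), penguin(a), ready(a), red(a), signed(a), small(a), stale(a), swims(a), visible(a), wooden(a)} — 25 facts.

25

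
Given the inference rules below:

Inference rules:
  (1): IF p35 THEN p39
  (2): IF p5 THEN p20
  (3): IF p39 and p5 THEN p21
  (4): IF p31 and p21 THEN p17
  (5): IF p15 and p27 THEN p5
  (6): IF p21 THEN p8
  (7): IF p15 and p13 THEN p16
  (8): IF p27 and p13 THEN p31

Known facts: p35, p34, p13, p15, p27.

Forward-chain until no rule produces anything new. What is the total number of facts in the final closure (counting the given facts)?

13

Round 1: (1) [IF p35 THEN p39]; (5) [IF p15 and p27 THEN p5]; (7) [IF p15 and p13 THEN p16]; (8) [IF p27 and p13 THEN p31]. Adds p39, p5, p16, p31.
Round 2: (2) [IF p5 THEN p20]; (3) [IF p39 and p5 THEN p21]. Adds p20, p21.
Round 3: (4) [IF p31 and p21 THEN p17]; (6) [IF p21 THEN p8]. Adds p17, p8.
Closure: {p13, p15, p16, p17, p20, p21, p27, p31, p34, p35, p39, p5, p8} — 13 facts.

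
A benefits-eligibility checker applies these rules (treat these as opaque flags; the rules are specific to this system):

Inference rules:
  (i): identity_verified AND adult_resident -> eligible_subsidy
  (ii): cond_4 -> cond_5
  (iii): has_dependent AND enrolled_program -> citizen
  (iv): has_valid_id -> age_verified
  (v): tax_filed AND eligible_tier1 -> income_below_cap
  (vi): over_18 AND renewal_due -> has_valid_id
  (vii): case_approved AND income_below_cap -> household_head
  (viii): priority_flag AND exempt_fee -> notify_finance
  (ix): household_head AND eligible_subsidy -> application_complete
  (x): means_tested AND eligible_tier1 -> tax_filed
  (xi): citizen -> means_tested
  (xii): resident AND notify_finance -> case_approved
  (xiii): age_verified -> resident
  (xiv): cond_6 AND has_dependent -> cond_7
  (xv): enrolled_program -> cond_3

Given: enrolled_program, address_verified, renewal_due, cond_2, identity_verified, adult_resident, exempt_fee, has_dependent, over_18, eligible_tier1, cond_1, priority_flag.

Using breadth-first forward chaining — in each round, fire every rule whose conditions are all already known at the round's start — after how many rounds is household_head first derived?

5

Round 1 — (i), (iii), (vi), (viii), (xv), derive eligible_subsidy, citizen, has_valid_id, notify_finance, cond_3.
Round 2 — (iv), (xi), derive age_verified, means_tested.
Round 3 — (x), (xiii), derive tax_filed, resident.
Round 4 — (v), (xii), derive income_below_cap, case_approved.
Round 5 — (vii), derive household_head.
household_head first appears in round 5.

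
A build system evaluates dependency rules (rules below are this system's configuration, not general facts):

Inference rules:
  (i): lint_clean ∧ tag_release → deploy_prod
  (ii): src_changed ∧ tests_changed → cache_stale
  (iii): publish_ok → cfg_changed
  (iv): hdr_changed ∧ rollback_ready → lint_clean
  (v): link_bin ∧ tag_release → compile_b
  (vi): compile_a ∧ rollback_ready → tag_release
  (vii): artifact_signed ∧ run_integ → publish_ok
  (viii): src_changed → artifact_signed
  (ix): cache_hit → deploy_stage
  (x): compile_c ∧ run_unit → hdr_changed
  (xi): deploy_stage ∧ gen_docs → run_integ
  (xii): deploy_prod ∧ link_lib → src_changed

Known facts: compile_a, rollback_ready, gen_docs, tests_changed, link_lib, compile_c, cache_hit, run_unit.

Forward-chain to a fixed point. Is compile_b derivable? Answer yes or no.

Round 1: (vi) [compile_a ∧ rollback_ready → tag_release]; (ix) [cache_hit → deploy_stage]; (x) [compile_c ∧ run_unit → hdr_changed]. Adds tag_release, deploy_stage, hdr_changed.
Round 2: (iv) [hdr_changed ∧ rollback_ready → lint_clean]; (xi) [deploy_stage ∧ gen_docs → run_integ]. Adds lint_clean, run_integ.
Round 3: (i) [lint_clean ∧ tag_release → deploy_prod]. Adds deploy_prod.
Round 4: (xii) [deploy_prod ∧ link_lib → src_changed]. Adds src_changed.
Round 5: (ii) [src_changed ∧ tests_changed → cache_stale]; (viii) [src_changed → artifact_signed]. Adds cache_stale, artifact_signed.
Round 6: (vii) [artifact_signed ∧ run_integ → publish_ok]. Adds publish_ok.
Round 7: (iii) [publish_ok → cfg_changed]. Adds cfg_changed.
Fixed point reached. compile_b is concluded only by (v); (v) needs link_bin (never derived).

no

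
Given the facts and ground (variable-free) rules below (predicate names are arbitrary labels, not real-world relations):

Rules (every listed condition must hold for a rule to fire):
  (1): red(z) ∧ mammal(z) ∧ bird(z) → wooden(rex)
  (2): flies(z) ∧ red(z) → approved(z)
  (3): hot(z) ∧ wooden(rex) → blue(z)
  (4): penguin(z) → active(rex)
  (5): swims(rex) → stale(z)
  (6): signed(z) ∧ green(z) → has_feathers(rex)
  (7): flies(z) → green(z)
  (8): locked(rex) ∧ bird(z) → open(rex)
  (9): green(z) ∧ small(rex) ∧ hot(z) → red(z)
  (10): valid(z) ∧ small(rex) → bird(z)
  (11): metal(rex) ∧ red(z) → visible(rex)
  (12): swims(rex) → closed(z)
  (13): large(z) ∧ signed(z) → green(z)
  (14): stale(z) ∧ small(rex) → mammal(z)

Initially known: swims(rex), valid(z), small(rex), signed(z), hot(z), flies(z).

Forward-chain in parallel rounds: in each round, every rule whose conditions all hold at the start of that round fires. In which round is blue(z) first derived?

4

[1] (5) [swims(rex) → stale(z)]; (7) [flies(z) → green(z)]; (10) [valid(z) ∧ small(rex) → bird(z)]; (12) [swims(rex) → closed(z)]. ⇒ new: stale(z), green(z), bird(z), closed(z).
[2] (6) [signed(z) ∧ green(z) → has_feathers(rex)]; (9) [green(z) ∧ small(rex) ∧ hot(z) → red(z)]; (14) [stale(z) ∧ small(rex) → mammal(z)]. ⇒ new: has_feathers(rex), red(z), mammal(z).
[3] (1) [red(z) ∧ mammal(z) ∧ bird(z) → wooden(rex)]; (2) [flies(z) ∧ red(z) → approved(z)]. ⇒ new: wooden(rex), approved(z).
[4] (3) [hot(z) ∧ wooden(rex) → blue(z)]. ⇒ new: blue(z).
blue(z) first appears in round 4.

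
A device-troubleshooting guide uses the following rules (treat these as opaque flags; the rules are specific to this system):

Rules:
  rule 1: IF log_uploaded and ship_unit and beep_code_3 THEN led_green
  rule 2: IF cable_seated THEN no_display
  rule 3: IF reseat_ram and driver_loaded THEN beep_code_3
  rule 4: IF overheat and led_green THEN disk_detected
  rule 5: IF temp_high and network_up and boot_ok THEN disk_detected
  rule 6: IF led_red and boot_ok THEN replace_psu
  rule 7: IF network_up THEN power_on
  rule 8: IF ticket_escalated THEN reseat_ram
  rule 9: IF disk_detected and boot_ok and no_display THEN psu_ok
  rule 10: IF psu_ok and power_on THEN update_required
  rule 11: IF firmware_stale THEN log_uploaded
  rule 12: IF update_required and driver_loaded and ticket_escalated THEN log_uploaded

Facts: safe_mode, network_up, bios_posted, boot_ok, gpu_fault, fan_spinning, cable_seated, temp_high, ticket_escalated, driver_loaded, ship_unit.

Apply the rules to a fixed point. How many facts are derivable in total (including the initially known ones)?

20

Round 1 fires rule 2, rule 5, rule 7, rule 8, giving no_display, disk_detected, power_on, reseat_ram.
Round 2 fires rule 3, rule 9, giving beep_code_3, psu_ok.
Round 3 fires rule 10, giving update_required.
Round 4 fires rule 12, giving log_uploaded.
Round 5 fires rule 1, giving led_green.
Closure: {beep_code_3, bios_posted, boot_ok, cable_seated, disk_detected, driver_loaded, fan_spinning, gpu_fault, led_green, log_uploaded, network_up, no_display, power_on, psu_ok, reseat_ram, safe_mode, ship_unit, temp_high, ticket_escalated, update_required} — 20 facts.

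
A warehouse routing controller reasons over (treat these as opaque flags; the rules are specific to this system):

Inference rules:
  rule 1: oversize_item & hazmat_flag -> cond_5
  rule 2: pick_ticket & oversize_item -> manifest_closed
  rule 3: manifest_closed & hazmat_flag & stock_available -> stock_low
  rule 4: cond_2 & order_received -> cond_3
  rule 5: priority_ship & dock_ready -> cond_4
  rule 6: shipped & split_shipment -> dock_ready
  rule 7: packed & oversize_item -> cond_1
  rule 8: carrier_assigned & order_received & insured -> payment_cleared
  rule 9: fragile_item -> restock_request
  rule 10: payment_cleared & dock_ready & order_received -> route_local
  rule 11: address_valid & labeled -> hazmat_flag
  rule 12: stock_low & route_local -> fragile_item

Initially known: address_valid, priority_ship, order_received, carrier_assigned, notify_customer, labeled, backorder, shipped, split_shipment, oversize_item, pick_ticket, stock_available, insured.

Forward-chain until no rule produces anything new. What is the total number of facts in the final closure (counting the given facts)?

23

Round 1: rule 2 [pick_ticket & oversize_item -> manifest_closed]; rule 6 [shipped & split_shipment -> dock_ready]; rule 8 [carrier_assigned & order_received & insured -> payment_cleared]; rule 11 [address_valid & labeled -> hazmat_flag]. Adds manifest_closed, dock_ready, payment_cleared, hazmat_flag.
Round 2: rule 1 [oversize_item & hazmat_flag -> cond_5]; rule 3 [manifest_closed & hazmat_flag & stock_available -> stock_low]; rule 5 [priority_ship & dock_ready -> cond_4]; rule 10 [payment_cleared & dock_ready & order_received -> route_local]. Adds cond_5, stock_low, cond_4, route_local.
Round 3: rule 12 [stock_low & route_local -> fragile_item]. Adds fragile_item.
Round 4: rule 9 [fragile_item -> restock_request]. Adds restock_request.
Closure: {address_valid, backorder, carrier_assigned, cond_4, cond_5, dock_ready, fragile_item, hazmat_flag, insured, labeled, manifest_closed, notify_customer, order_received, oversize_item, payment_cleared, pick_ticket, priority_ship, restock_request, route_local, shipped, split_shipment, stock_available, stock_low} — 23 facts.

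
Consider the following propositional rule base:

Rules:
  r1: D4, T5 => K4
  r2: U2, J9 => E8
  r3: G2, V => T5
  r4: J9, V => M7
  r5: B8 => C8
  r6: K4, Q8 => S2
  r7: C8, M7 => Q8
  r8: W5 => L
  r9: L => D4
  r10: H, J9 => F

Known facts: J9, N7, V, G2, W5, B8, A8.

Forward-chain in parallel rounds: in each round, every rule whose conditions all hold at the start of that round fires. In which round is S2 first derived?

4

Round 1 — r3, r4, r5, r8, derive T5, M7, C8, L.
Round 2 — r7, r9, derive Q8, D4.
Round 3 — r1, derive K4.
Round 4 — r6, derive S2.
S2 first appears in round 4.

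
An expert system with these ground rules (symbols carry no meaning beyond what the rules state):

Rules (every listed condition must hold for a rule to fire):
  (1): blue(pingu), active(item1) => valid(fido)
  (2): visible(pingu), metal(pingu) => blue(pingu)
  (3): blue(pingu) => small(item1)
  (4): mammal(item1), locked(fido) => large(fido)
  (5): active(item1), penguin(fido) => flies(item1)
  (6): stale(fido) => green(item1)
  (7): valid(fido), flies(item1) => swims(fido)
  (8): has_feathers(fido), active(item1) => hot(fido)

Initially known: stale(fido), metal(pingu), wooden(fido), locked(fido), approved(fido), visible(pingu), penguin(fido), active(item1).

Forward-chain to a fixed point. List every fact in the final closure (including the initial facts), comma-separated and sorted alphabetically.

active(item1), approved(fido), blue(pingu), flies(item1), green(item1), locked(fido), metal(pingu), penguin(fido), small(item1), stale(fido), swims(fido), valid(fido), visible(pingu), wooden(fido)

Round 1 fires (2), (5), (6), giving blue(pingu), flies(item1), green(item1).
Round 2 fires (1), (3), giving valid(fido), small(item1).
Round 3 fires (7), giving swims(fido).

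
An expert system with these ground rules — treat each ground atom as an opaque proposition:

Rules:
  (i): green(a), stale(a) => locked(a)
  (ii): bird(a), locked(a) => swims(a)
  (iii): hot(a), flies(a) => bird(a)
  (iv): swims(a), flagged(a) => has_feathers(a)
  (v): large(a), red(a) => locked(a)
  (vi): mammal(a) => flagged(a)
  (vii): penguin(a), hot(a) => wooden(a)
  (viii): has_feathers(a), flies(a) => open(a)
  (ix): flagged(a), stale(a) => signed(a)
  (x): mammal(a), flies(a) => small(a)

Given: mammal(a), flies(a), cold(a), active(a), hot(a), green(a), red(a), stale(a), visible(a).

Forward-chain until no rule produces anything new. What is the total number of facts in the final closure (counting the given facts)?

17

Round 1: (i) [green(a), stale(a) => locked(a)]; (iii) [hot(a), flies(a) => bird(a)]; (vi) [mammal(a) => flagged(a)]; (x) [mammal(a), flies(a) => small(a)]. New: locked(a), bird(a), flagged(a), small(a).
Round 2: (ii) [bird(a), locked(a) => swims(a)]; (ix) [flagged(a), stale(a) => signed(a)]. New: swims(a), signed(a).
Round 3: (iv) [swims(a), flagged(a) => has_feathers(a)]. New: has_feathers(a).
Round 4: (viii) [has_feathers(a), flies(a) => open(a)]. New: open(a).
Closure: {active(a), bird(a), cold(a), flagged(a), flies(a), green(a), has_feathers(a), hot(a), locked(a), mammal(a), open(a), red(a), signed(a), small(a), stale(a), swims(a), visible(a)} — 17 facts.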